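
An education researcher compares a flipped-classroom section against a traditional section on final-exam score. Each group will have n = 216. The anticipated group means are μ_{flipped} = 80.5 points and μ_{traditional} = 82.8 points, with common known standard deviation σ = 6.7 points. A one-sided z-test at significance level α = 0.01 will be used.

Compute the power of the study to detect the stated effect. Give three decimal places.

Standardized effect: d = |μ_{flipped} − μ_{traditional}| / σ = |80.5 − 82.8| / 6.7 = 0.3433
Noncentrality parameter: δ = d·√(n/2) = 0.3433 × √(216/2) = 3.5675
One-sided α = 0.01 → critical value z_{0.01} = 2.326.
Power = Φ(δ − 2.326) = Φ(1.241) = 0.8927.

Power ≈ 0.893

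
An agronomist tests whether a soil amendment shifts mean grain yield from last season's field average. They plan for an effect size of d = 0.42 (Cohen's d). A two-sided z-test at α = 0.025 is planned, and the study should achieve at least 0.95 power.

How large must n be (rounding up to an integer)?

For power 0.95 need Φ(δ − z_{0.0125}) = 0.95, so δ = z_{0.0125} + z_{0.05} = 2.241 + 1.645 = 3.886.
(The Φ(−δ − z_{α/2}) term is vanishingly small for δ > 0 and is dropped in the standard sample-size formula.)
δ = d·√n ⇒ n = (δ/d)² = (3.886 / 0.42)² = 85.62.
Rounding up, n = 86.

n = 86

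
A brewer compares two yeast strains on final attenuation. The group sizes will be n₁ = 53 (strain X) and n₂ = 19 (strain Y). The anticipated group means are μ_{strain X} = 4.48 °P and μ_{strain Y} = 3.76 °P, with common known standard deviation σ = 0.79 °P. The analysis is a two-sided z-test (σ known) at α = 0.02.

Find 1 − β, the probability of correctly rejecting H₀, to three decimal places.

Power ≈ 0.860

Standardized effect: d = |μ_{strain X} − μ_{strain Y}| / σ = |4.48 − 3.76| / 0.79 = 0.9114
Noncentrality parameter: δ = d / √(1/n₁ + 1/n₂) = 0.9114 / √(1/53 + 1/19) = 3.4084
Two-sided α = 0.02 → critical value z_{0.01} = 2.326.
Power = Φ(δ − 2.326) + Φ(−δ − 2.326) = Φ(1.082) + Φ(-5.735) = 0.8604 + 0.0000 = 0.8604.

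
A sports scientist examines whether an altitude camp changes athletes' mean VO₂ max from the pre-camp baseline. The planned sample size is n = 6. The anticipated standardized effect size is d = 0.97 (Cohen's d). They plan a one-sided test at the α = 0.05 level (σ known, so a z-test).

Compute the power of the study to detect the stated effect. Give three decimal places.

Noncentrality parameter: δ = d·√n = 0.97 × √6 = 2.3760
One-sided α = 0.05 → critical value z_{0.05} = 1.645.
Power = Φ(δ − 1.645) = Φ(0.731) = 0.7677.

Power ≈ 0.768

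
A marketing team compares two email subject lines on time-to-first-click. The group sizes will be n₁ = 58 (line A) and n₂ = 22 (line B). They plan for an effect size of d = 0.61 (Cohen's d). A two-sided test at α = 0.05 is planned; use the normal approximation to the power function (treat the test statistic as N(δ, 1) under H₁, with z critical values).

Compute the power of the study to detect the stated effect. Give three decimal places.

Power ≈ 0.683

Noncentrality parameter: δ = d / √(1/n₁ + 1/n₂) = 0.61 / √(1/58 + 1/22) = 2.4362
Critical value for a two-sided test at α = 0.05: z_{α/2} = 1.960.
Power = Φ(δ − 1.960) + Φ(−δ − 1.960) = Φ(0.476) + Φ(-4.396) = 0.6830 + 0.0000 = 0.6830.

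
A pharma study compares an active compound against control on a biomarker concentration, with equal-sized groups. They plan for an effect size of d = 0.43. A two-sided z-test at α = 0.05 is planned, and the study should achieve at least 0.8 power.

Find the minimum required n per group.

n = 85 per group

Set Φ(δ − 1.960) = 0.8; then δ − 1.960 = Φ⁻¹(0.8) = 0.842, giving δ = 2.802.
(For δ > 0 the lower-tail rejection region contributes negligibly to power, so the one-term inversion is standard.)
δ = d·√(n/2) ⇒ n = 2(δ/d)² = 2 × (2.802 / 0.43)² = 84.90.
Rounding up, n = 85 per group.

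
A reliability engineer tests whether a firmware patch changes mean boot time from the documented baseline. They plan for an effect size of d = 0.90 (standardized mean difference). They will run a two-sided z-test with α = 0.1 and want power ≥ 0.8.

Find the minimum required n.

Set Φ(δ − 1.645) = 0.8; then δ − 1.645 = Φ⁻¹(0.8) = 0.842, giving δ = 2.486.
(Ignoring the negligible lower-tail rejection probability gives the usual closed-form inversion.)
δ = d·√n ⇒ n = (δ/d)² = (2.486 / 0.90)² = 7.63.
Round up to the next whole unit.

n = 8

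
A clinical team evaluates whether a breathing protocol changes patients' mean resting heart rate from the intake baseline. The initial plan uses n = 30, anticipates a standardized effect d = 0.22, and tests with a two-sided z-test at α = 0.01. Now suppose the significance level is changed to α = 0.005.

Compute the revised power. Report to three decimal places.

Power ≈ 0.055

δ = d·√n = 0.22 × √30 = 1.2050 (unchanged). New critical value: z_{0.0025} = 2.807.
Revised power = Φ(δ − 2.807) + Φ(−δ − 2.807) = Φ(-1.602) + Φ(-4.012) = 0.0546 + 0.0000 = 0.0546.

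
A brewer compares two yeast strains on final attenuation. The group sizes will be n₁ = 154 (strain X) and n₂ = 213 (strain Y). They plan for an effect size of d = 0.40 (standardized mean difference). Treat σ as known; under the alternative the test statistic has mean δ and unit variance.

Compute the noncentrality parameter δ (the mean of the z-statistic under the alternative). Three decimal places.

The noncentrality parameter scales effect size by the design's sample-size factor: δ = d / √(1/n₁ + 1/n₂) = 0.40 / √(1/154 + 1/213) = 3.7816

δ ≈ 3.782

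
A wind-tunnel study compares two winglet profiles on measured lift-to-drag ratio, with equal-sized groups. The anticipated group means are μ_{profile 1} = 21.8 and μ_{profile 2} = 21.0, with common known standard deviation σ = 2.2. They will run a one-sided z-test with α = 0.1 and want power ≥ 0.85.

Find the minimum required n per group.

Standardized effect: d = |μ_{profile 1} − μ_{profile 2}| / σ = |21.8 − 21.0| / 2.2 = 0.3636
For power 0.85 need Φ(δ − z_{0.1}) = 0.85, so δ = z_{0.1} + z_{0.15} = 1.282 + 1.036 = 2.318.
δ = d·√(n/2) ⇒ n = 2(δ/d)² = 2 × (2.318 / 0.3636)² = 81.27.
Rounding up, n = 82 per group.

n = 82 per group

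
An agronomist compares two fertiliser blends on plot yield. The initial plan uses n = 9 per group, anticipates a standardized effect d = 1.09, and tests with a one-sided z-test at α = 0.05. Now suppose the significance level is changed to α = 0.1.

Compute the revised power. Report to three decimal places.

Power ≈ 0.849

δ = d·√(n/2) = 1.09 × √(9/2) = 2.3122 (unchanged). New critical value: z_{0.1} = 1.282.
Revised power = P(Z > 1.282 − δ) = Φ(1.031) = 0.8487.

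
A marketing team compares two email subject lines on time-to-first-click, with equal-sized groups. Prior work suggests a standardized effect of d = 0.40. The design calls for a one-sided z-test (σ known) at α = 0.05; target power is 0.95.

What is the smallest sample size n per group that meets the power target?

n = 136 per group

For power 0.95 need Φ(δ − z_{0.05}) = 0.95, so δ = z_{0.05} + z_{0.05} = 1.645 + 1.645 = 3.290.
δ = d·√(n/2) ⇒ n = 2(δ/d)² = 2 × (3.290 / 0.40)² = 135.28.
Rounding up, n = 136 per group.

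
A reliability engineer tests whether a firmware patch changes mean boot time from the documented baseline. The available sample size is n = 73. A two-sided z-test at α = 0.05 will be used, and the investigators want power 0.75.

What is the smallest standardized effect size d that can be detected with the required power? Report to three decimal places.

d ≈ 0.308

Required noncentrality: δ = z_{0.025} + z_{0.25} = 1.960 + 0.674 = 2.634.
(Lower-tail contribution to power is negligible for δ > 0.)
δ = d·√n ⇒ d = δ/√n = 2.634/√73 = 0.3083.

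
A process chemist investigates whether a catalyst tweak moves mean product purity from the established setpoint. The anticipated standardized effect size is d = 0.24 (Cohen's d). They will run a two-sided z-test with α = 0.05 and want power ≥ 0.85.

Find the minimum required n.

n = 156

For power 0.85 need Φ(δ − z_{0.025}) = 0.85, so δ = z_{0.025} + z_{0.15} = 1.960 + 1.036 = 2.996.
(Ignoring the negligible lower-tail rejection probability gives the usual closed-form inversion.)
δ = d·√n ⇒ n = (δ/d)² = (2.996 / 0.24)² = 155.87.
Rounding up, n = 156.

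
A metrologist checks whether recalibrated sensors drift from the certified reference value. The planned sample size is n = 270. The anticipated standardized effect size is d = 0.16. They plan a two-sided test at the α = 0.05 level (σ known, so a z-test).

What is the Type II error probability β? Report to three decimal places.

Noncentrality parameter: δ = d·√n = 0.16 × √270 = 2.6291
Critical value for a two-sided test at α = 0.05: z_{α/2} = 1.960.
Power = Φ(δ − 1.960) + Φ(−δ − 1.960) = Φ(0.669) + Φ(-4.589) = 0.7483 + 0.0000 = 0.7483.
Type II error: β = 1 − power = 1 − 0.7483 = 0.2517.

β ≈ 0.252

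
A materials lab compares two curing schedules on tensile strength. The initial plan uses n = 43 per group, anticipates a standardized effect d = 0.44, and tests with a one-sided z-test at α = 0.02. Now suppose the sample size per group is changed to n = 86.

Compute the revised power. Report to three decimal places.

With n = 86 per group: δ = d·√(n/2) = 0.44 × √(86/2) = 2.8853. Critical value z_{0.02} = 2.054.
Revised power = P(Z > 2.054 − δ) = Φ(0.832) = 0.7972.

Power ≈ 0.797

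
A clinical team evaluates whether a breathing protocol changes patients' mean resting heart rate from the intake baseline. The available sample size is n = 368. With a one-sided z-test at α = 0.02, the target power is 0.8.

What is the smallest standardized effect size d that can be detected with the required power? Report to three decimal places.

d ≈ 0.151

Required noncentrality: δ = z_{0.02} + z_{0.20} = 2.054 + 0.842 = 2.895.
δ = d·√n ⇒ d = δ/√n = 2.895/√368 = 0.1509.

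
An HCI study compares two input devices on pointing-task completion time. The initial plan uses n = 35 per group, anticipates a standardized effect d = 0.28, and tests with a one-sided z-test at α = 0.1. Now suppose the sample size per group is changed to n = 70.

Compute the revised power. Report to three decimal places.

Power ≈ 0.646

With n = 70 per group: δ = d·√(n/2) = 0.28 × √(70/2) = 1.6565. Critical value z_{0.1} = 1.282.
Revised power = P(Z > 1.282 − δ) = Φ(0.375) = 0.6462.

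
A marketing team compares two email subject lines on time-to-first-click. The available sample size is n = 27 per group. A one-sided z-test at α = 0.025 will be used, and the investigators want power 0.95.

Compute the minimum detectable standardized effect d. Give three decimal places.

Need Φ(δ − 1.960) = 0.95, so δ = 1.960 + 1.645 = 3.605.
δ = d·√(n/2) ⇒ d = δ/√(n/2) = 3.605/√(27/2) = 0.9811.

d ≈ 0.981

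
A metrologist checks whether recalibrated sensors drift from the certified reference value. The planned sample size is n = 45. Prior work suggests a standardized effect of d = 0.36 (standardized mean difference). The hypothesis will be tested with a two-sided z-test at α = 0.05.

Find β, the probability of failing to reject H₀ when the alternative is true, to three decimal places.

β ≈ 0.325

Noncentrality parameter: δ = d·√n = 0.36 × √45 = 2.4150
Two-sided α = 0.05 → critical value z_{0.025} = 1.960.
Power = Φ(δ − 1.960) + Φ(−δ − 1.960) = Φ(0.455) + Φ(-4.375) = 0.6754 + 0.0000 = 0.6754.
Type II error: β = 1 − power = 1 − 0.6754 = 0.3246.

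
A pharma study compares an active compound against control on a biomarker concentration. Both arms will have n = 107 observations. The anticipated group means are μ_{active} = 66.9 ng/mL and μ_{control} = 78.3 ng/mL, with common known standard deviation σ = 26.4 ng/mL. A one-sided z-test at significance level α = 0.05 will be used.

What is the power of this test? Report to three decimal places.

Power ≈ 0.935

Standardized effect: d = |μ_{active} − μ_{control}| / σ = |66.9 − 78.3| / 26.4 = 0.4318
Noncentrality parameter: δ = d·√(n/2) = 0.4318 × √(107/2) = 3.1585
Critical value for a one-sided test at α = 0.05: z_α = 1.645.
Power = Φ(δ − 1.645) = Φ(1.514) = 0.9349.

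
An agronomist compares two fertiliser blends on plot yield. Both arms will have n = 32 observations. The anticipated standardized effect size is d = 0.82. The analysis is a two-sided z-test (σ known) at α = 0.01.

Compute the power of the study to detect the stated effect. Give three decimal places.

Noncentrality parameter: δ = d·√(n/2) = 0.82 × √(32/2) = 3.2800
Two-sided α = 0.01 → critical value z_{0.005} = 2.576.
Power = Φ(δ − 2.576) + Φ(−δ − 2.576) = Φ(0.704) + Φ(-5.856) = 0.7593 + 0.0000 = 0.7593.

Power ≈ 0.759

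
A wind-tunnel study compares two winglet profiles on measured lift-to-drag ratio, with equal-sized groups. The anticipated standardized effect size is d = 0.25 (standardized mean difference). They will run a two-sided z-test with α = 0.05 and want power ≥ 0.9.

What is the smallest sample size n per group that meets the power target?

For power 0.9 need Φ(δ − z_{0.025}) = 0.9, so δ = z_{0.025} + z_{0.10} = 1.960 + 1.282 = 3.242.
(Ignoring the negligible lower-tail rejection probability gives the usual closed-form inversion.)
δ = d·√(n/2) ⇒ n = 2(δ/d)² = 2 × (3.242 / 0.25)² = 336.24.
Rounding up, n = 337 per group.

n = 337 per group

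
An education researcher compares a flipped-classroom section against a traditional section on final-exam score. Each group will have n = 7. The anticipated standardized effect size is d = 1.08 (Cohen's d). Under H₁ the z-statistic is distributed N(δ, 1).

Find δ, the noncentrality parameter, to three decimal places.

The noncentrality parameter scales effect size by the design's sample-size factor: δ = d·√(n/2) = 1.08 × √(7/2) = 2.0205

δ ≈ 2.020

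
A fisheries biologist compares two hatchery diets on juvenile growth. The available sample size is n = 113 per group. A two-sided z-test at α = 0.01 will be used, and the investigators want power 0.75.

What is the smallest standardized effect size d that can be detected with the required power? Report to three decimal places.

Required noncentrality: δ = z_{0.005} + z_{0.25} = 2.576 + 0.674 = 3.250.
(The second rejection-region term Φ(−δ − z_{α/2}) is negligible and dropped.)
δ = d·√(n/2) ⇒ d = δ/√(n/2) = 3.250/√(113/2) = 0.4324.

d ≈ 0.432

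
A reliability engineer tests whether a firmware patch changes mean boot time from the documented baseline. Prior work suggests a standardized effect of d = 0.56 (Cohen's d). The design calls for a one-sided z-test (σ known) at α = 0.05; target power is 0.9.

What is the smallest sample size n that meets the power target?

n = 28

Set Φ(δ − 1.645) = 0.9; then δ − 1.645 = Φ⁻¹(0.9) = 1.282, giving δ = 2.926.
δ = d·√n ⇒ n = (δ/d)² = (2.926 / 0.56)² = 27.31.
Round up to the next whole unit.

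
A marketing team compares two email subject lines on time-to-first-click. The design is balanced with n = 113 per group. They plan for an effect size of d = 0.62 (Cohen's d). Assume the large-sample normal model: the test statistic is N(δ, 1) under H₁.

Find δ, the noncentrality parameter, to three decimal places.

δ ≈ 4.660

The noncentrality parameter scales effect size by the design's sample-size factor: δ = d·√(n/2) = 0.62 × √(113/2) = 4.6603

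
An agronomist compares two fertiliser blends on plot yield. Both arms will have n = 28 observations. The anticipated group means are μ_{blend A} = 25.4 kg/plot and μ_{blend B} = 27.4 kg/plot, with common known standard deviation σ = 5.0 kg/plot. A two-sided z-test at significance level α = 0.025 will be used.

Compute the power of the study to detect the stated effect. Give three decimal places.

Standardized effect: d = |μ_{blend A} − μ_{blend B}| / σ = |25.4 − 27.4| / 5.0 = 0.4000
Noncentrality parameter: δ = d·√(n/2) = 0.4000 × √(28/2) = 1.4967
Two-sided α = 0.025 → critical value z_{0.0125} = 2.241.
Power = Φ(δ − 2.241) + Φ(−δ − 2.241) = Φ(-0.745) + Φ(-3.738) = 0.2282 + 0.0001 = 0.2283.

Power ≈ 0.228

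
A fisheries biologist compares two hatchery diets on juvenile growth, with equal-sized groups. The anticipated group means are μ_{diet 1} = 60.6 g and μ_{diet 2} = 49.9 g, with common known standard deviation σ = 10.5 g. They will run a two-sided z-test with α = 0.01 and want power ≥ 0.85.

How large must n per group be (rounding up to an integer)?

n = 26 per group

Standardized effect: d = |μ_{diet 1} − μ_{diet 2}| / σ = |60.6 − 49.9| / 10.5 = 1.0190
For power 0.85 need Φ(δ − z_{0.005}) = 0.85, so δ = z_{0.005} + z_{0.15} = 2.576 + 1.036 = 3.612.
(Ignoring the negligible lower-tail rejection probability gives the usual closed-form inversion.)
δ = d·√(n/2) ⇒ n = 2(δ/d)² = 2 × (3.612 / 1.0190)² = 25.13.
Rounding up, n = 26 per group.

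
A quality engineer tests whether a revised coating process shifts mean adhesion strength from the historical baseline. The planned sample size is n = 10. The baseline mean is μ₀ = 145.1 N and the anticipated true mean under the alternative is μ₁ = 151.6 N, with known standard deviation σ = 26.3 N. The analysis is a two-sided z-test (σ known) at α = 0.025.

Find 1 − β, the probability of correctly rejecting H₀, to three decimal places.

Standardized effect: d = |μ₁ − μ₀| / σ = |151.6 − 145.1| / 26.3 = 0.2471
Noncentrality parameter: δ = d·√n = 0.2471 × √10 = 0.7816
Critical value for a two-sided test at α = 0.025: z_{α/2} = 2.241.
Power = Φ(δ − 2.241) + Φ(−δ − 2.241) = Φ(-1.460) + Φ(-3.023) = 0.0722 + 0.0013 = 0.0734.

Power ≈ 0.073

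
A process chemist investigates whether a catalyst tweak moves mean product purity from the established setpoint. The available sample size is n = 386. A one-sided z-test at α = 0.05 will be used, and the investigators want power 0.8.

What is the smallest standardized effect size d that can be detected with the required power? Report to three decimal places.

d ≈ 0.127

Required noncentrality: δ = z_{0.05} + z_{0.20} = 1.645 + 0.842 = 2.486.
δ = d·√n ⇒ d = δ/√n = 2.486/√386 = 0.1266.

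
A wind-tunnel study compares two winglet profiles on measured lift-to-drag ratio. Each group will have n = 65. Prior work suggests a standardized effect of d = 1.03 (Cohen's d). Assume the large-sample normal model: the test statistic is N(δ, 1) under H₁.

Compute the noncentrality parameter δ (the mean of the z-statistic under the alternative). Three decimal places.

δ ≈ 5.872

δ = d·√(n/2) = 1.03 × √(65/2) = 5.8719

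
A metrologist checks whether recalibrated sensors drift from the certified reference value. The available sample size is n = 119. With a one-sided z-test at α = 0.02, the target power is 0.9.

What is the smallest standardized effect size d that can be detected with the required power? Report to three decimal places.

d ≈ 0.306

Need Φ(δ − 2.054) = 0.9, so δ = 2.054 + 1.282 = 3.335.
δ = d·√n ⇒ d = δ/√n = 3.335/√119 = 0.3057.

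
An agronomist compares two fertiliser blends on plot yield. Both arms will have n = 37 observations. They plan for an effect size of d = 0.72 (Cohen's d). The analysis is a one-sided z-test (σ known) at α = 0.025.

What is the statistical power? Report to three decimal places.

Noncentrality parameter: δ = d·√(n/2) = 0.72 × √(37/2) = 3.0968
One-sided α = 0.025 → critical value z_{0.025} = 1.960.
Power = Φ(δ − 1.960) = Φ(1.137) = 0.8722.

Power ≈ 0.872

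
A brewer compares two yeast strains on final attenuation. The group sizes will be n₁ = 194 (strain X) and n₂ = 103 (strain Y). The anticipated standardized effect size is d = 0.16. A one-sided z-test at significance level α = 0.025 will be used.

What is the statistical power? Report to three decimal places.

Power ≈ 0.259

Noncentrality parameter: δ = d / √(1/n₁ + 1/n₂) = 0.16 / √(1/194 + 1/103) = 1.3124
Critical value for a one-sided test at α = 0.025: z_α = 1.960.
Power = P(Z > 1.960 − δ) = Φ(-0.648) = 0.2586.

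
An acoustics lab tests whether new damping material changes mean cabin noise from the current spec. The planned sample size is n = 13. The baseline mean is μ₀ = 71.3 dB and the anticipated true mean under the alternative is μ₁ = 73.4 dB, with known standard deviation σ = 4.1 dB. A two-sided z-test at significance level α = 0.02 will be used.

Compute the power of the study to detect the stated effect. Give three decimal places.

Standardized effect: d = |μ₁ − μ₀| / σ = |73.4 − 71.3| / 4.1 = 0.5122
Noncentrality parameter: δ = d·√n = 0.5122 × √13 = 1.8467
Critical value for a two-sided test at α = 0.02: z_{α/2} = 2.326.
Power = Φ(δ − 2.326) + Φ(−δ − 2.326) = Φ(-0.480) + Φ(-4.173) = 0.3158 + 0.0000 = 0.3158.

Power ≈ 0.316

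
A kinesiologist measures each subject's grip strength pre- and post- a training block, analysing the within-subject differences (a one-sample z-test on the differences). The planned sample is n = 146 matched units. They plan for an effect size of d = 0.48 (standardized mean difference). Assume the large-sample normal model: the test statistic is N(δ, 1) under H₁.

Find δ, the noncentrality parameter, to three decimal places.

δ ≈ 5.800

δ = d·√n = 0.48 × √146 = 5.7999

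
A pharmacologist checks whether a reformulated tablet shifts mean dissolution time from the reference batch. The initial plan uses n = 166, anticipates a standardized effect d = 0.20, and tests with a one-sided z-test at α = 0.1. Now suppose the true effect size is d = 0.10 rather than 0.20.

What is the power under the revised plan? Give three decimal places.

Power ≈ 0.503

With d = 0.10: δ = d·√n = 0.10 × √166 = 1.2884. Critical value z_{0.1} = 1.282.
Revised power = Φ(δ − 1.282) = Φ(0.007) = 0.5027.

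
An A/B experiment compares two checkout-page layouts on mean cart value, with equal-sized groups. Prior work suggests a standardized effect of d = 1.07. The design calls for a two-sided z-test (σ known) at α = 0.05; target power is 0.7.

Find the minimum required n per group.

n = 11 per group

Set Φ(δ − 1.960) = 0.7; then δ − 1.960 = Φ⁻¹(0.7) = 0.524, giving δ = 2.484.
(The Φ(−δ − z_{α/2}) term is vanishingly small for δ > 0 and is dropped in the standard sample-size formula.)
δ = d·√(n/2) ⇒ n = 2(δ/d)² = 2 × (2.484 / 1.07)² = 10.78.
Rounding up, n = 11 per group.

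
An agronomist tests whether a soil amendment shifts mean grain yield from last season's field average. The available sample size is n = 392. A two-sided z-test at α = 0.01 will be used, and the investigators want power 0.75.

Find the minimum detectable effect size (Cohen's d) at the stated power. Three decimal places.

Need Φ(δ − 2.576) = 0.75, so δ = 2.576 + 0.674 = 3.250.
(The second rejection-region term Φ(−δ − z_{α/2}) is negligible and dropped.)
δ = d·√n ⇒ d = δ/√n = 3.250/√392 = 0.1642.

d ≈ 0.164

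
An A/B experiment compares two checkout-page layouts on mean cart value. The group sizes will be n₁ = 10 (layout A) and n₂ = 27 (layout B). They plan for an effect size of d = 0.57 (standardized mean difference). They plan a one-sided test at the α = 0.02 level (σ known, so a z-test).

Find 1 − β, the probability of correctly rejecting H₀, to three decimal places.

Power ≈ 0.304

Noncentrality parameter: δ = d / √(1/n₁ + 1/n₂) = 0.57 / √(1/10 + 1/27) = 1.5398
One-sided α = 0.02 → critical value z_{0.02} = 2.054.
Power = Φ(δ − 2.054) = Φ(-0.514) = 0.3036.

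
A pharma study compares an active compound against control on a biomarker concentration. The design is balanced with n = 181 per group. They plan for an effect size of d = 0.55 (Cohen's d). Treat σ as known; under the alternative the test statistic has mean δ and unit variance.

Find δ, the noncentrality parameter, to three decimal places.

δ = d·√(n/2) = 0.55 × √(181/2) = 5.2322

δ ≈ 5.232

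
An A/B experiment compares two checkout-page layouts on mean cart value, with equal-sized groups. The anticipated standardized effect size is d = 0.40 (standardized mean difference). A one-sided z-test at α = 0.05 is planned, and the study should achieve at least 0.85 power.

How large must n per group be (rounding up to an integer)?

n = 90 per group

Set Φ(δ − 1.645) = 0.85; then δ − 1.645 = Φ⁻¹(0.85) = 1.036, giving δ = 2.681.
δ = d·√(n/2) ⇒ n = 2(δ/d)² = 2 × (2.681 / 0.40)² = 89.87.
Rounding up, n = 90 per group.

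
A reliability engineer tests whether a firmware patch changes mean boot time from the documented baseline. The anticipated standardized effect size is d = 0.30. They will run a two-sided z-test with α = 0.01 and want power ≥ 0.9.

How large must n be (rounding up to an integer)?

n = 166

Set Φ(δ − 2.576) = 0.9; then δ − 2.576 = Φ⁻¹(0.9) = 1.282, giving δ = 3.857.
(The Φ(−δ − z_{α/2}) term is vanishingly small for δ > 0 and is dropped in the standard sample-size formula.)
δ = d·√n ⇒ n = (δ/d)² = (3.857 / 0.30)² = 165.33.
Rounding up, n = 166.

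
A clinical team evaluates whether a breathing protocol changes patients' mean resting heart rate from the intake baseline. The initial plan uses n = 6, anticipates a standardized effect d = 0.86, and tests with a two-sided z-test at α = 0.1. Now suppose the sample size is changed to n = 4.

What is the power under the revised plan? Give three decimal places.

Power ≈ 0.530

With n = 4: δ = d·√n = 0.86 × √4 = 1.7200. Critical value z_{0.05} = 1.645.
Revised power = Φ(δ − 1.645) + Φ(−δ − 1.645) = Φ(0.075) + Φ(-3.365) = 0.5300 + 0.0004 = 0.5303.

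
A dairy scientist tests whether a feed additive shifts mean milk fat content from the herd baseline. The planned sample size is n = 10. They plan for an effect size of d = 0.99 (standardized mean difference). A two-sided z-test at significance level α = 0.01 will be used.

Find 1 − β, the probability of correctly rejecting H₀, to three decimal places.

Power ≈ 0.710

Noncentrality parameter: λ = d·√n = 0.99 × √10 = 3.1307
Critical value for a two-sided test at α = 0.01: z_{α/2} = 2.576.
Power = Φ(λ − 2.576) + Φ(−λ − 2.576) = Φ(0.555) + Φ(-5.706) = 0.7105 + 0.0000 = 0.7105.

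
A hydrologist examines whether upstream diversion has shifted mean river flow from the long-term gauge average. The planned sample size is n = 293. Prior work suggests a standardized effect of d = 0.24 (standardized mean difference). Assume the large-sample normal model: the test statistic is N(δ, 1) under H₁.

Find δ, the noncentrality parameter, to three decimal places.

δ = d·√n = 0.24 × √293 = 4.1081

δ ≈ 4.108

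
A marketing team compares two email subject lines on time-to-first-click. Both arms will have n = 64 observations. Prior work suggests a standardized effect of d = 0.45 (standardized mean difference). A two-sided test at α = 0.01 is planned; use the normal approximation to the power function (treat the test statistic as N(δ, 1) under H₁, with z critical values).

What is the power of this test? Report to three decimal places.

Noncentrality parameter: δ = d·√(n/2) = 0.45 × √(64/2) = 2.5456
Two-sided α = 0.01 → critical value z_{0.005} = 2.576.
Power = Φ(δ − 2.576) + Φ(−δ − 2.576) = Φ(-0.030) + Φ(-5.121) = 0.4879 + 0.0000 = 0.4879.

Power ≈ 0.488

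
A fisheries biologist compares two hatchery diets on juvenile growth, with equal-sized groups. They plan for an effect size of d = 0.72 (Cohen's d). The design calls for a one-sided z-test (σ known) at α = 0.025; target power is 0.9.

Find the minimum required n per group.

For power 0.9 need Φ(δ − z_{0.025}) = 0.9, so δ = z_{0.025} + z_{0.10} = 1.960 + 1.282 = 3.242.
δ = d·√(n/2) ⇒ n = 2(δ/d)² = 2 × (3.242 / 0.72)² = 40.54.
Round up to the next whole unit.

n = 41 per group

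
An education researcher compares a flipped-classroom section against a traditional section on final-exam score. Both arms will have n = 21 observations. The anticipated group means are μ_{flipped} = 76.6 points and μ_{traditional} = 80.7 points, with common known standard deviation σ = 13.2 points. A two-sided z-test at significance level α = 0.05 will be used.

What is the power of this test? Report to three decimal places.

Standardized effect: d = |μ_{flipped} − μ_{traditional}| / σ = |76.6 − 80.7| / 13.2 = 0.3106
Noncentrality parameter: δ = d·√(n/2) = 0.3106 × √(21/2) = 1.0065
Two-sided α = 0.05 → critical value z_{0.025} = 1.960.
Power = Φ(δ − 1.960) + Φ(−δ − 1.960) = Φ(-0.953) + Φ(-2.966) = 0.1702 + 0.0015 = 0.1717.

Power ≈ 0.172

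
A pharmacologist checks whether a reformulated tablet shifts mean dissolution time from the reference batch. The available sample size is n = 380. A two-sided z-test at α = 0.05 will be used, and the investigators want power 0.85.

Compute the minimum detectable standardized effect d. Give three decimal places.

Required noncentrality: δ = z_{0.025} + z_{0.15} = 1.960 + 1.036 = 2.996.
(The second rejection-region term Φ(−δ − z_{α/2}) is negligible and dropped.)
δ = d·√n ⇒ d = δ/√n = 2.996/√380 = 0.1537.

d ≈ 0.154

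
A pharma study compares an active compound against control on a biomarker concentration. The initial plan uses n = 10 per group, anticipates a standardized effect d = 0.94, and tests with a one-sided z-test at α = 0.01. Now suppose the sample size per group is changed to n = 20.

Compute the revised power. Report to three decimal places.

Power ≈ 0.741

With n = 20 per group: δ = d·√(n/2) = 0.94 × √(20/2) = 2.9725. Critical value z_{0.01} = 2.326.
Revised power = P(Z > 2.326 − δ) = Φ(0.646) = 0.7409.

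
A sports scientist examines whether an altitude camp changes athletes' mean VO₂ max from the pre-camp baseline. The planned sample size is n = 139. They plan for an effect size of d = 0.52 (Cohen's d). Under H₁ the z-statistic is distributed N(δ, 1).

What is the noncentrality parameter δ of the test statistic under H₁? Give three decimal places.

The noncentrality parameter scales effect size by the design's sample-size factor: δ = d·√n = 0.52 × √139 = 6.1307

δ ≈ 6.131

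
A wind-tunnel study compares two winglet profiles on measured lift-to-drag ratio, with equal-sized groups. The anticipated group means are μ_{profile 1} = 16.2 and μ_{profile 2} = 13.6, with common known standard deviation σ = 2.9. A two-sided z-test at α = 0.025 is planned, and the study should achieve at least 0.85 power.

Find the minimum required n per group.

Standardized effect: d = |μ_{profile 1} − μ_{profile 2}| / σ = |16.2 − 13.6| / 2.9 = 0.8966
For power 0.85 need Φ(δ − z_{0.0125}) = 0.85, so δ = z_{0.0125} + z_{0.15} = 2.241 + 1.036 = 3.278.
(Ignoring the negligible lower-tail rejection probability gives the usual closed-form inversion.)
δ = d·√(n/2) ⇒ n = 2(δ/d)² = 2 × (3.278 / 0.8966)² = 26.73.
Round up to the next whole unit.

n = 27 per group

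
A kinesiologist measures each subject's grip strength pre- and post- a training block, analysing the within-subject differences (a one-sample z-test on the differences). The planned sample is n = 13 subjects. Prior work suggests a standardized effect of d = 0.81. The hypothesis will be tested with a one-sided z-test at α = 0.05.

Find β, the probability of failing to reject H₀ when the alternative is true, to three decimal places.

Noncentrality parameter: δ = d·√n = 0.81 × √13 = 2.9205
Critical value for a one-sided test at α = 0.05: z_α = 1.645.
Power = Φ(δ − 1.645) = Φ(1.276) = 0.8990.
Type II error: β = 1 − power = 1 − 0.8990 = 0.1010.

β ≈ 0.101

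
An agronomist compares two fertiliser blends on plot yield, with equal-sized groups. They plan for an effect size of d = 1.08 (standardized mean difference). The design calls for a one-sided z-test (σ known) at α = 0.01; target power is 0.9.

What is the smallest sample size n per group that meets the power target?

Set Φ(δ − 2.326) = 0.9; then δ − 2.326 = Φ⁻¹(0.9) = 1.282, giving δ = 3.608.
δ = d·√(n/2) ⇒ n = 2(δ/d)² = 2 × (3.608 / 1.08)² = 22.32.
Rounding up, n = 23 per group.

n = 23 per group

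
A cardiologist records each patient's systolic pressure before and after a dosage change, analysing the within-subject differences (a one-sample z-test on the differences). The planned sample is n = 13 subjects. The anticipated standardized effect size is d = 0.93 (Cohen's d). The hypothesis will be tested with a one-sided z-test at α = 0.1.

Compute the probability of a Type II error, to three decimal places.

β ≈ 0.019

Noncentrality parameter: δ = d·√n = 0.93 × √13 = 3.3532
One-sided α = 0.1 → critical value z_{0.1} = 1.282.
Power = Φ(δ − 1.282) = Φ(2.072) = 0.9808.
Type II error: β = 1 − power = 1 − 0.9808 = 0.0192.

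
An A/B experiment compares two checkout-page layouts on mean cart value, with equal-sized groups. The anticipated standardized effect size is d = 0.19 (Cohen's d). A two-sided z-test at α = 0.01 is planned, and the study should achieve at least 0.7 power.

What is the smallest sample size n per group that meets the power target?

n = 533 per group

Set Φ(δ − 2.576) = 0.7; then δ − 2.576 = Φ⁻¹(0.7) = 0.524, giving δ = 3.100.
(Ignoring the negligible lower-tail rejection probability gives the usual closed-form inversion.)
δ = d·√(n/2) ⇒ n = 2(δ/d)² = 2 × (3.100 / 0.19)² = 532.49.
Round up to the next whole unit.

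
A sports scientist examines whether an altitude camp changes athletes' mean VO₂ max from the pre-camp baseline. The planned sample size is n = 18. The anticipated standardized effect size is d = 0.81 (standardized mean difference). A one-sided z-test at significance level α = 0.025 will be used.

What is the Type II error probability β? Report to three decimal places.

Noncentrality parameter: δ = d·√n = 0.81 × √18 = 3.4365
Critical value for a one-sided test at α = 0.025: z_α = 1.960.
Power = Φ(δ − 1.960) = Φ(1.477) = 0.9301.
Type II error: β = 1 − power = 1 − 0.9301 = 0.0699.

β ≈ 0.070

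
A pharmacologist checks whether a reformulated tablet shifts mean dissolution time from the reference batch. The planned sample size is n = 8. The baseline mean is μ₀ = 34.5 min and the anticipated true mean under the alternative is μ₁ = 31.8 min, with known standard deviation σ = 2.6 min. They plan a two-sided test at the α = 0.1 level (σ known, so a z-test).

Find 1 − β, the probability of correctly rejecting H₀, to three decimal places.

Power ≈ 0.902

Standardized effect: d = |μ₁ − μ₀| / σ = |31.8 − 34.5| / 2.6 = 1.0385
Noncentrality parameter: δ = d·√n = 1.0385 × √8 = 2.9372
Two-sided α = 0.1 → critical value z_{0.05} = 1.645.
Power = Φ(δ − 1.645) + Φ(−δ − 1.645) = Φ(1.292) + Φ(-4.582) = 0.9019 + 0.0000 = 0.9019.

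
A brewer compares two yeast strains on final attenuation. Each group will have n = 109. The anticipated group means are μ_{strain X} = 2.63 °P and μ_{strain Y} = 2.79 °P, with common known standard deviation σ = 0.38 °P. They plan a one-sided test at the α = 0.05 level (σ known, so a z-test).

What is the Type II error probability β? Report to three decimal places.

Standardized effect: d = |μ_{strain X} − μ_{strain Y}| / σ = |2.63 − 2.79| / 0.38 = 0.4211
Noncentrality parameter: δ = d·√(n/2) = 0.4211 × √(109/2) = 3.1084
One-sided α = 0.05 → critical value z_{0.05} = 1.645.
Power = Φ(δ − 1.645) = Φ(1.464) = 0.9283.
Type II error: β = 1 − power = 1 − 0.9283 = 0.0717.

β ≈ 0.072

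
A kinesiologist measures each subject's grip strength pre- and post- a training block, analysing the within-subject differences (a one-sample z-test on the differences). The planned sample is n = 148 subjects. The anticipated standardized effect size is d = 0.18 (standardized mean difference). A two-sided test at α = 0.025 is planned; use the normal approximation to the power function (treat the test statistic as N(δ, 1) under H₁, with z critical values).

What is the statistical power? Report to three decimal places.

Noncentrality parameter: δ = d·√n = 0.18 × √148 = 2.1898
Two-sided α = 0.025 → critical value z_{0.0125} = 2.241.
Power = Φ(δ − 2.241) + Φ(−δ − 2.241) = Φ(-0.052) + Φ(-4.431) = 0.4794 + 0.0000 = 0.4794.

Power ≈ 0.479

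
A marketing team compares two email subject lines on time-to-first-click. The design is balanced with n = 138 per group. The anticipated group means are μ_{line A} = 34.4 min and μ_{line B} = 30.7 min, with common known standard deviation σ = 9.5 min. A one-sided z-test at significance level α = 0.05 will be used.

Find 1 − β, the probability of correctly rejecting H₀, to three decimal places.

Standardized effect: d = |μ_{line A} − μ_{line B}| / σ = |34.4 − 30.7| / 9.5 = 0.3895
Noncentrality parameter: δ = d·√(n/2) = 0.3895 × √(138/2) = 3.2352
One-sided α = 0.05 → critical value z_{0.05} = 1.645.
Power = P(Z > 1.645 − δ) = Φ(1.590) = 0.9441.

Power ≈ 0.944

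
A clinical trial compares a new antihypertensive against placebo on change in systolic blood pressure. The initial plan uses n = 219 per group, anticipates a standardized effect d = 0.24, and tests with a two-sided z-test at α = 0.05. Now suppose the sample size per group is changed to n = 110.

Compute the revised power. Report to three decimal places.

Power ≈ 0.429

With n = 110 per group: δ = d·√(n/2) = 0.24 × √(110/2) = 1.7799. Critical value z_{0.025} = 1.960.
Revised power = Φ(δ − 1.960) + Φ(−δ − 1.960) = Φ(-0.180) + Φ(-3.740) = 0.4285 + 0.0001 = 0.4286.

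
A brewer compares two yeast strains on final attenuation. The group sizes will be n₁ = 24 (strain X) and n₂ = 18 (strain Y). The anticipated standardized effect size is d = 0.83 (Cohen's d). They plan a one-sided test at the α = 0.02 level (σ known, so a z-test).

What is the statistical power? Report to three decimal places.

Power ≈ 0.728

Noncentrality parameter: δ = d / √(1/n₁ + 1/n₂) = 0.83 / √(1/24 + 1/18) = 2.6619
One-sided α = 0.02 → critical value z_{0.02} = 2.054.
Power = P(Z > 2.054 − δ) = Φ(0.608) = 0.7285.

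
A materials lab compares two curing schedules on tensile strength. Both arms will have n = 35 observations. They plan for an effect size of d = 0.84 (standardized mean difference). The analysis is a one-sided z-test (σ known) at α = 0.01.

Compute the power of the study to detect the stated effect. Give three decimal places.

Noncentrality parameter: δ = d·√(n/2) = 0.84 × √(35/2) = 3.5140
One-sided α = 0.01 → critical value z_{0.01} = 2.326.
Power = Φ(δ − 2.326) = Φ(1.188) = 0.8825.

Power ≈ 0.883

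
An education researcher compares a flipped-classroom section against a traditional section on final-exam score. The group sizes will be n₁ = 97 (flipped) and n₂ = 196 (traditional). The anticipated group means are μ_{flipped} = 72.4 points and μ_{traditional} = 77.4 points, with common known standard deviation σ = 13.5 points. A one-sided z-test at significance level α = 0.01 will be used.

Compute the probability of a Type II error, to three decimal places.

Standardized effect: d = |μ_{flipped} − μ_{traditional}| / σ = |72.4 − 77.4| / 13.5 = 0.3704
Noncentrality parameter: δ = d / √(1/n₁ + 1/n₂) = 0.3704 / √(1/97 + 1/196) = 2.9834
Critical value for a one-sided test at α = 0.01: z_α = 2.326.
Power = Φ(δ − 2.326) = Φ(0.657) = 0.7444.
Type II error: β = 1 − power = 1 − 0.7444 = 0.2556.

β ≈ 0.256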